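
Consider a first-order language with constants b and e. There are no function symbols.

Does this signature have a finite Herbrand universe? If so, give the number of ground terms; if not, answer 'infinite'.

There are no function symbols, so every ground term is one of the 2 constants.
The Herbrand universe is {b, e}, which is finite with 2 elements.

2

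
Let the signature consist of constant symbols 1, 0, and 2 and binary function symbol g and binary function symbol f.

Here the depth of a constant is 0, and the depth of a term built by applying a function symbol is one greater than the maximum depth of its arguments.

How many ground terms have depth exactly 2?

864

Write N_k for the number of ground terms of depth ≤ k. A term of depth ≤ k is either a constant or a function symbol applied to arguments of depth ≤ k−1, so N_k = 3 + N_{k-1}^2 + N_{k-1}^2.
N_0 = 3
N_1 = 3 + 3^2 + 3^2 = 21
N_2 = 3 + 21^2 + 21^2 = 885
Terms of depth exactly 2: N_2 − N_1 = 885 − 21 = 864.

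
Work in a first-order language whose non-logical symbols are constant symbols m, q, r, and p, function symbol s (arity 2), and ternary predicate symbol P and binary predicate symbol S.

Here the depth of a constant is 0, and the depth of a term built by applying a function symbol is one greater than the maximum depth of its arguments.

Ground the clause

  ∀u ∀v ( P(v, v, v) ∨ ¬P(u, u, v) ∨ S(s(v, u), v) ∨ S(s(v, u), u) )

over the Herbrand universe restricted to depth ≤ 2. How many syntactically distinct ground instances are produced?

Ground terms of depth ≤ 2:
  Let N_k = |{terms of depth ≤ k}|. Then N_0 = 4 and N_k = 4 + N_{k-1}^2 for k ≥ 1 (one summand per function symbol, arity giving the exponent).
  N_0 = 4
  N_1 = 4 + 4^2 = 20
  N_2 = 4 + 20^2 = 404
So there are 404 ground terms available for substitution.
The body mentions every one of the 2 quantified variables; since ground terms form a free algebra, no two substitutions collapse to the same formula.
Number of ground instances = 404^2 = 163216.

163216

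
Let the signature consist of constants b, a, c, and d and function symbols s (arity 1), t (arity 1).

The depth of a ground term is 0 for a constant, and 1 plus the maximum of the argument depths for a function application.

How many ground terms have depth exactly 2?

16

Let N_k count ground terms of depth at most k. Each non-constant term of depth ≤ k is some function symbol applied to depth-≤(k−1) arguments, giving N_k = 4 + N_{k-1} + N_{k-1}.
N_0 = 4
N_1 = 4 + 4 + 4 = 12
N_2 = 4 + 12 + 12 = 28
Terms of depth exactly 2: N_2 − N_1 = 28 − 12 = 16.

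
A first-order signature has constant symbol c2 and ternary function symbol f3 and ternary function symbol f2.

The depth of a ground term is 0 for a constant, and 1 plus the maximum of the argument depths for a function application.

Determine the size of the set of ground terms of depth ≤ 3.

332751

Let N_k = |{terms of depth ≤ k}|. Then N_0 = 1 and N_k = 1 + N_{k-1}^3 + N_{k-1}^3 for k ≥ 1 (one summand per function symbol, arity giving the exponent).
N_0 = 1
N_1 = 1 + 1^3 + 1^3 = 3
N_2 = 1 + 3^3 + 3^3 = 55
N_3 = 1 + 55^3 + 55^3 = 332751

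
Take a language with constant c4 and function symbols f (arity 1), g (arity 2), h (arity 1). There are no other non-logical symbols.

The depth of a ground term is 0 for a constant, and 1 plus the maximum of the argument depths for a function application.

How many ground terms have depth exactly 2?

21

Let N_k = |{terms of depth ≤ k}|. Then N_0 = 1 and N_k = 1 + N_{k-1} + N_{k-1}^2 + N_{k-1} for k ≥ 1 (one summand per function symbol, arity giving the exponent).
N_0 = 1
N_1 = 1 + 1 + 1^2 + 1 = 4
N_2 = 1 + 4 + 4^2 + 4 = 25
Terms of depth exactly 2: N_2 − N_1 = 25 − 4 = 21.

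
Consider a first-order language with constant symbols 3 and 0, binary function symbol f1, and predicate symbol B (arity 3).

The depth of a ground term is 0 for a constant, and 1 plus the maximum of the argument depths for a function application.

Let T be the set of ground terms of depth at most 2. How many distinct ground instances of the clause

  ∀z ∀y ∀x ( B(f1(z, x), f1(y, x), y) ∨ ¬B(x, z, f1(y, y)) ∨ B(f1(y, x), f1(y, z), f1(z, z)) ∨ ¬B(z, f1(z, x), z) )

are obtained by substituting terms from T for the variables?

Ground terms of depth ≤ 2:
  Write N_k for the number of ground terms of depth ≤ k. A term of depth ≤ k is either a constant or a function symbol applied to arguments of depth ≤ k−1, so N_k = 2 + N_{k-1}^2.
  N_0 = 2
  N_1 = 2 + 2^2 = 6
  N_2 = 2 + 6^2 = 38
So there are 38 ground terms available for substitution.
There are 3 variables to instantiate (z, y, x), each occurring in at least one literal, so different choices give different ground instances.
Number of ground instances = 38^3 = 54872.

54872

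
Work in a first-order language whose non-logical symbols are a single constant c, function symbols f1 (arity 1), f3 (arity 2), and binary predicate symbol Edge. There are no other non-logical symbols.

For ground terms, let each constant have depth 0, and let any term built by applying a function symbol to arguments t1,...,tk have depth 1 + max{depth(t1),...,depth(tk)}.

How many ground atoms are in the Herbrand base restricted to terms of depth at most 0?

First count ground terms of depth ≤ 0.
Let N_k = |{terms of depth ≤ k}|. Then N_0 = 1 and N_k = 1 + N_{k-1} + N_{k-1}^2 for k ≥ 1 (one summand per function symbol, arity giving the exponent).
N_0 = 1
Explicitly: c.
So |H| = 1.
Each predicate of arity r yields |H|^r ground atoms (one per choice of an r-tuple from H):
  Edge: 1^2 = 1
Total ground atoms: 1.

1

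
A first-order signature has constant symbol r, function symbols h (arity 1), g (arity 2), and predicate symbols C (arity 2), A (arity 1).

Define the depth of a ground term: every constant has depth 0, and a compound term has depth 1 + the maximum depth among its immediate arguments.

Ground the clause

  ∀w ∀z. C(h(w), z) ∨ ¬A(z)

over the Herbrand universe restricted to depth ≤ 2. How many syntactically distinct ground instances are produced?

Ground terms of depth ≤ 2:
  If N_k denotes the number of depth-≤k ground terms, the 1 constant gives N_0 = 1, and each function symbol of arity r contributes N_{k-1}^r new terms at level k: N_k = 1 + N_{k-1} + N_{k-1}^2.
  N_0 = 1
  N_1 = 1 + 1 + 1^2 = 3
  N_2 = 1 + 3 + 3^2 = 13
So there are 13 ground terms available for substitution.
There are 2 variables to instantiate (w, z), each occurring in at least one literal, so different choices give different ground instances.
Number of ground instances = 13^2 = 169.

169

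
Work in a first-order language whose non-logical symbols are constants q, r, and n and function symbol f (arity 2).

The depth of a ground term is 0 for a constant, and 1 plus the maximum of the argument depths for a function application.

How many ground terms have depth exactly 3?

Write N_k for the number of ground terms of depth ≤ k. A term of depth ≤ k is either a constant or a function symbol applied to arguments of depth ≤ k−1, so N_k = 3 + N_{k-1}^2.
N_0 = 3
N_1 = 3 + 3^2 = 12
N_2 = 3 + 12^2 = 147
N_3 = 3 + 147^2 = 21612
Terms of depth exactly 3: N_3 − N_2 = 21612 − 147 = 21465.

21465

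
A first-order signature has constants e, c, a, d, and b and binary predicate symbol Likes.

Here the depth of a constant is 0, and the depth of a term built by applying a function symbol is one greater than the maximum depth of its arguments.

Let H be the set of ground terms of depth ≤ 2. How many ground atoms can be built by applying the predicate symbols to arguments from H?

25

First count ground terms of depth ≤ 2.
With no function symbols every ground term is a constant, so there are exactly 5 ground terms at every depth bound.
N_0 = 5
N_1 = 5
N_2 = 5
So |H| = 5.
For each predicate symbol, the number of ground atoms is |H| raised to its arity; summing:
  Likes: 5^2 = 25
Total ground atoms: 25.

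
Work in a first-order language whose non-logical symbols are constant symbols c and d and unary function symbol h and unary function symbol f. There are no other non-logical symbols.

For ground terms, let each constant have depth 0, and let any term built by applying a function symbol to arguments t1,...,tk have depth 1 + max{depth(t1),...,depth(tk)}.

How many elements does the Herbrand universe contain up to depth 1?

Let N_k count ground terms of depth at most k. Each non-constant term of depth ≤ k is some function symbol applied to depth-≤(k−1) arguments, giving N_k = 2 + N_{k-1} + N_{k-1}.
N_0 = 2
N_1 = 2 + 2 + 2 = 6
Explicitly: c, d, h(c), h(d), f(c), f(d).

6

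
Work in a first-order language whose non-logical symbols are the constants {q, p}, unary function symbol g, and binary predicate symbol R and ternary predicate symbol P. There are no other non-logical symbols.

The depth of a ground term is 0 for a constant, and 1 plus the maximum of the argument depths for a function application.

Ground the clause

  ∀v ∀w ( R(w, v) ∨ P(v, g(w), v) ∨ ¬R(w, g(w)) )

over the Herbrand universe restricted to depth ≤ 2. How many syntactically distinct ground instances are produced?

Ground terms of depth ≤ 2:
  Write N_k for the number of ground terms of depth ≤ k. A term of depth ≤ k is either a constant or a function symbol applied to arguments of depth ≤ k−1, so N_k = 2 + N_{k-1}.
  N_0 = 2
  N_1 = 2 + 2 = 4
  N_2 = 2 + 4 = 6
  Explicitly: q, p, g(q), g(p), g(g(q)), g(g(p)).
So there are 6 ground terms available for substitution.
Each of v, w ranges independently over the available ground terms, and distinct assignments produce distinct instances.
Number of ground instances = 6^2 = 36.

36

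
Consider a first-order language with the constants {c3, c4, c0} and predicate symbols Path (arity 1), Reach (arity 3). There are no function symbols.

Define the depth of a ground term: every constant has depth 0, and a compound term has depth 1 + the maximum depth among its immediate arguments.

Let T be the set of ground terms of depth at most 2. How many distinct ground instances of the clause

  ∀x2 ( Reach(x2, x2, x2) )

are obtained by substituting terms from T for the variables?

3

Ground terms of depth ≤ 2:
  With no function symbols every ground term is a constant, so there are exactly 3 ground terms at every depth bound.
  N_0 = 3
  N_1 = 3
  N_2 = 3
  Explicitly: c3, c4, c0.
So there are 3 ground terms available for substitution.
The variable x2 ranges independently over the available ground terms, and distinct assignments produce distinct instances.
Number of ground instances = 3.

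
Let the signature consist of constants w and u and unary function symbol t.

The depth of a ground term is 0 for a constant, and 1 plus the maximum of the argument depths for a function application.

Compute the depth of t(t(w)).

2

depth(t(w)) = 1 + depth(w) = 1 + 0 = 1
depth(t(t(w))) = 1 + depth(t(w)) = 1 + 1 = 2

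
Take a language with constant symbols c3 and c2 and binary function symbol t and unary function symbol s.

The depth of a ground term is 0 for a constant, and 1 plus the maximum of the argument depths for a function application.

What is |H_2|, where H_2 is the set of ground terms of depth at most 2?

If N_k denotes the number of depth-≤k ground terms, the 2 constants give N_0 = 2, and each function symbol of arity r contributes N_{k-1}^r new terms at level k: N_k = 2 + N_{k-1}^2 + N_{k-1}.
N_0 = 2
N_1 = 2 + 2^2 + 2 = 8
N_2 = 2 + 8^2 + 8 = 74

74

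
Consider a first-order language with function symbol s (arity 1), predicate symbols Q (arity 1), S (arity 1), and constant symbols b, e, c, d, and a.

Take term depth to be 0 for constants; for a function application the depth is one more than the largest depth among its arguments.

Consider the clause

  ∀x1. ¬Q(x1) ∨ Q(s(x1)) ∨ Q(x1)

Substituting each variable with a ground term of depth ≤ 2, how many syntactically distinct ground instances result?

15

Ground terms of depth ≤ 2:
  Let N_k count ground terms of depth at most k. Each non-constant term of depth ≤ k is some function symbol applied to depth-≤(k−1) arguments, giving N_k = 5 + N_{k-1}.
  N_0 = 5
  N_1 = 5 + 5 = 10
  N_2 = 5 + 10 = 15
So there are 15 ground terms available for substitution.
The variable x1 ranges independently over the available ground terms, and distinct assignments produce distinct instances.
Number of ground instances = 15.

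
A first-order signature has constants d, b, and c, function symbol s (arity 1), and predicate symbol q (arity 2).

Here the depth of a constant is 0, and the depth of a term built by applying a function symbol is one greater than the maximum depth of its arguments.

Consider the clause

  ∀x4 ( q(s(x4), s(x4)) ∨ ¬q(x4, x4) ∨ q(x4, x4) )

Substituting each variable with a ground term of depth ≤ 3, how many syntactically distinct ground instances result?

12

Ground terms of depth ≤ 3:
  Let N_k = |{terms of depth ≤ k}|. Then N_0 = 3 and N_k = 3 + N_{k-1} for k ≥ 1 (one summand per function symbol, arity giving the exponent).
  N_0 = 3
  N_1 = 3 + 3 = 6
  N_2 = 3 + 6 = 9
  N_3 = 3 + 9 = 12
So there are 12 ground terms available for substitution.
The variable x4 ranges independently over the available ground terms, and distinct assignments produce distinct instances.
Number of ground instances = 12.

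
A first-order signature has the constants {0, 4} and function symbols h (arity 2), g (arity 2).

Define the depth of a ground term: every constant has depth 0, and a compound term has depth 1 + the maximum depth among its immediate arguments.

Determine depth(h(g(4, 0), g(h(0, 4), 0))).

3

depth(g(4, 0)) = 1 + max(0, 0) = 1
depth(h(0, 4)) = 1 + max(0, 0) = 1
depth(g(h(0, 4), 0)) = 1 + max(1, 0) = 2
depth(h(g(4, 0), g(h(0, 4), 0))) = 1 + max(1, 2) = 3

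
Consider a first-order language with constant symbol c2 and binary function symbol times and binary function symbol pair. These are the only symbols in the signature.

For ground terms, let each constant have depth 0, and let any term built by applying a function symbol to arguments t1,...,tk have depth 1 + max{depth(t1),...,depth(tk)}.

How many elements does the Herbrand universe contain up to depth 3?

Write N_k for the number of ground terms of depth ≤ k. A term of depth ≤ k is either a constant or a function symbol applied to arguments of depth ≤ k−1, so N_k = 1 + N_{k-1}^2 + N_{k-1}^2.
N_0 = 1
N_1 = 1 + 1^2 + 1^2 = 3
N_2 = 1 + 3^2 + 3^2 = 19
N_3 = 1 + 19^2 + 19^2 = 723

723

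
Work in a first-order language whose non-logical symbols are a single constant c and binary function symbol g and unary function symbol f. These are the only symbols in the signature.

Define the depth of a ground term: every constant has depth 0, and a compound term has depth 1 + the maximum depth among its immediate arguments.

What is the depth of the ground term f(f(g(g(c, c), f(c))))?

depth(g(c, c)) = 1 + max(0, 0) = 1
depth(f(c)) = 1 + depth(c) = 1 + 0 = 1
depth(g(g(c, c), f(c))) = 1 + max(1, 1) = 2
depth(f(g(g(c, c), f(c)))) = 1 + depth(g(g(c, c), f(c))) = 1 + 2 = 3
depth(f(f(g(g(c, c), f(c))))) = 1 + depth(f(g(g(c, c), f(c)))) = 1 + 3 = 4

4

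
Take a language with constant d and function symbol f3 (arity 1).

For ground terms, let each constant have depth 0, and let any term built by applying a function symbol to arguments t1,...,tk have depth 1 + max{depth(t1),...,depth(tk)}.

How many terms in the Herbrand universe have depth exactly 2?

1

Write N_k for the number of ground terms of depth ≤ k. A term of depth ≤ k is either a constant or a function symbol applied to arguments of depth ≤ k−1, so N_k = 1 + N_{k-1}.
N_0 = 1
N_1 = 1 + 1 = 2
N_2 = 1 + 2 = 3
Terms of depth exactly 2: N_2 − N_1 = 3 − 2 = 1.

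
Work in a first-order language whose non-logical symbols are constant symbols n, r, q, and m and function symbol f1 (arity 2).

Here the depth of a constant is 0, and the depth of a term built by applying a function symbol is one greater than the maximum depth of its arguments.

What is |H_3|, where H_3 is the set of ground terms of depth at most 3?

163220

Write N_k for the number of ground terms of depth ≤ k. A term of depth ≤ k is either a constant or a function symbol applied to arguments of depth ≤ k−1, so N_k = 4 + N_{k-1}^2.
N_0 = 4
N_1 = 4 + 4^2 = 20
N_2 = 4 + 20^2 = 404
N_3 = 4 + 404^2 = 163220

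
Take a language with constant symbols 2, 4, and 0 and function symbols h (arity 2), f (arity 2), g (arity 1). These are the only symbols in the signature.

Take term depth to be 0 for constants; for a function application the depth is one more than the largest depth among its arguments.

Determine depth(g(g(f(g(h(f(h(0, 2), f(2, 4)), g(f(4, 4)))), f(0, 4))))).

7

depth(h(0, 2)) = 1 + max(0, 0) = 1
depth(f(2, 4)) = 1 + max(0, 0) = 1
depth(f(h(0, 2), f(2, 4))) = 1 + max(1, 1) = 2
depth(f(4, 4)) = 1 + max(0, 0) = 1
depth(g(f(4, 4))) = 1 + depth(f(4, 4)) = 1 + 1 = 2
depth(h(f(h(0, 2), f(2, 4)), g(f(4, 4)))) = 1 + max(2, 2) = 3
depth(g(h(f(h(0, 2), f(2, 4)), g(f(4, 4))))) = 1 + depth(h(f(h(0, 2), f(2, 4)), g(f(4, 4)))) = 1 + 3 = 4
depth(f(0, 4)) = 1 + max(0, 0) = 1
depth(f(g(h(f(h(0, 2), f(2, 4)), g(f(4, 4)))), f(0, 4))) = 1 + max(4, 1) = 5
depth(g(f(g(h(f(h(0, 2), f(2, 4)), g(f(4, 4)))), f(0, 4)))) = 1 + depth(f(g(h(f(h(0, 2), f(2, 4)), g(f(4, 4)))), f(0, 4))) = 1 + 5 = 6
depth(g(g(f(g(h(f(h(0, 2), f(2, 4)), g(f(4, 4)))), f(0, 4))))) = 1 + depth(g(f(g(h(f(h(0, 2), f(2, 4)), g(f(4, 4)))), f(0, 4)))) = 1 + 6 = 7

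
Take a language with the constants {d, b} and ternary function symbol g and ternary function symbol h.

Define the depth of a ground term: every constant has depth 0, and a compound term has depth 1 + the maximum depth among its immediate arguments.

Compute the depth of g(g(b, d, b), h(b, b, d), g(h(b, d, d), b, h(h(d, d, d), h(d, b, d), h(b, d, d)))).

4

depth(g(b, d, b)) = 1 + max(0, 0, 0) = 1
depth(h(b, b, d)) = 1 + max(0, 0, 0) = 1
depth(h(b, d, d)) = 1 + max(0, 0, 0) = 1
depth(h(d, d, d)) = 1 + max(0, 0, 0) = 1
depth(h(d, b, d)) = 1 + max(0, 0, 0) = 1
depth(h(h(d, d, d), h(d, b, d), h(b, d, d))) = 1 + max(1, 1, 1) = 2
depth(g(h(b, d, d), b, h(h(d, d, d), h(d, b, d), h(b, d, d)))) = 1 + max(1, 0, 2) = 3
depth(g(g(b, d, b), h(b, b, d), g(h(b, d, d), b, h(h(d, d, d), h(d, b, d), h(b, d, d))))) = 1 + max(1, 1, 3) = 4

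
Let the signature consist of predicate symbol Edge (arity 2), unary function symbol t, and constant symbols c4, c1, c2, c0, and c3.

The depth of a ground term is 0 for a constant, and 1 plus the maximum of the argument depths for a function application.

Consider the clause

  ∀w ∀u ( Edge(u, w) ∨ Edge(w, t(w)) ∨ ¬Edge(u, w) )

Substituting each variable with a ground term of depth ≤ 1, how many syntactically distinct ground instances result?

100

Ground terms of depth ≤ 1:
  Write N_k for the number of ground terms of depth ≤ k. A term of depth ≤ k is either a constant or a function symbol applied to arguments of depth ≤ k−1, so N_k = 5 + N_{k-1}.
  N_0 = 5
  N_1 = 5 + 5 = 10
So there are 10 ground terms available for substitution.
Each of w, u ranges independently over the available ground terms, and distinct assignments produce distinct instances.
Number of ground instances = 10^2 = 100.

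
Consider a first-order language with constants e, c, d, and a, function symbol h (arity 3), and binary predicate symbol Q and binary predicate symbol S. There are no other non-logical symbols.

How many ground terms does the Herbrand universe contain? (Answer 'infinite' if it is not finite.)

infinite

The signature has at least one function symbol (h, arity 3) and at least one constant (e).
Iterating h gives infinitely many distinct ground terms: e, h(e, e, e), h(h(e, e, e), h(e, e, e), h(e, e, e)), ...
So the Herbrand universe is infinite.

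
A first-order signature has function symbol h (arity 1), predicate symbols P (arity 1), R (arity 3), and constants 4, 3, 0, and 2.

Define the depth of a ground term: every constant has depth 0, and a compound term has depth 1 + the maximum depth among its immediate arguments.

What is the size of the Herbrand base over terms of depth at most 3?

First count ground terms of depth ≤ 3.
Let N_k count ground terms of depth at most k. Each non-constant term of depth ≤ k is some function symbol applied to depth-≤(k−1) arguments, giving N_k = 4 + N_{k-1}.
N_0 = 4
N_1 = 4 + 4 = 8
N_2 = 4 + 8 = 12
N_3 = 4 + 12 = 16
So |H| = 16.
A ground atom is a predicate applied to a tuple of terms from H, so the count is the sum over predicates of |H|^arity:
  P: 16;  R: 16^3 = 4096
Total ground atoms: 16 + 4096 = 4112.

4112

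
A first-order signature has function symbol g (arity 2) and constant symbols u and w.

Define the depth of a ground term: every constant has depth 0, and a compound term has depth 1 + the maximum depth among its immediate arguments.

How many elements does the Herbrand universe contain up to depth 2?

Write N_k for the number of ground terms of depth ≤ k. A term of depth ≤ k is either a constant or a function symbol applied to arguments of depth ≤ k−1, so N_k = 2 + N_{k-1}^2.
N_0 = 2
N_1 = 2 + 2^2 = 6
N_2 = 2 + 6^2 = 38

38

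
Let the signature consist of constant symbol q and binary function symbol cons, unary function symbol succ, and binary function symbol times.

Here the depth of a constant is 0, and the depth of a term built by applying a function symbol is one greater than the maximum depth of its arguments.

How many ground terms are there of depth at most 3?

2776

If N_k denotes the number of depth-≤k ground terms, the 1 constant gives N_0 = 1, and each function symbol of arity r contributes N_{k-1}^r new terms at level k: N_k = 1 + N_{k-1}^2 + N_{k-1} + N_{k-1}^2.
N_0 = 1
N_1 = 1 + 1^2 + 1 + 1^2 = 4
N_2 = 1 + 4^2 + 4 + 4^2 = 37
N_3 = 1 + 37^2 + 37 + 37^2 = 2776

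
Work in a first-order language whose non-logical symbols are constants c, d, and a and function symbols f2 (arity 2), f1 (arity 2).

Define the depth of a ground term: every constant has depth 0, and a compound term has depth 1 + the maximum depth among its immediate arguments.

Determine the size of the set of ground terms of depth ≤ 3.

1566453

Count level by level. With function symbols f2/2, f1/2, the terms of depth ≤ k are the 3 constants together with each function applied to depth-≤(k−1) tuples, so N_k = 3 + N_{k-1}^2 + N_{k-1}^2.
N_0 = 3
N_1 = 3 + 3^2 + 3^2 = 21
N_2 = 3 + 21^2 + 21^2 = 885
N_3 = 3 + 885^2 + 885^2 = 1566453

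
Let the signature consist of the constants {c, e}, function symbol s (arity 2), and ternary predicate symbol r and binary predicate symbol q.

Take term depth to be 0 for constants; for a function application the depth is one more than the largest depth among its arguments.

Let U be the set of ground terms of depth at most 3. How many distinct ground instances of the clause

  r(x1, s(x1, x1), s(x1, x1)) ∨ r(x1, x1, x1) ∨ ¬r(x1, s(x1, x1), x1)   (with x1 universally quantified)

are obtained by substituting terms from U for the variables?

Ground terms of depth ≤ 3:
  Let N_k count ground terms of depth at most k. Each non-constant term of depth ≤ k is some function symbol applied to depth-≤(k−1) arguments, giving N_k = 2 + N_{k-1}^2.
  N_0 = 2
  N_1 = 2 + 2^2 = 6
  N_2 = 2 + 6^2 = 38
  N_3 = 2 + 38^2 = 1446
So there are 1446 ground terms available for substitution.
The clause has 1 distinct variable (x1), which appears in the body. In the free term algebra distinct substitutions yield syntactically distinct ground instances.
Number of ground instances = 1446.

1446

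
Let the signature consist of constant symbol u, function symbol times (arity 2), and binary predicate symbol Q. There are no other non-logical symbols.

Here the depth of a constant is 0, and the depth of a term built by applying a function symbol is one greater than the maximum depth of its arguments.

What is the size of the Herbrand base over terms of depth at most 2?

First count ground terms of depth ≤ 2.
Count level by level. With function symbols times/2, the terms of depth ≤ k are the 1 constant together with each function applied to depth-≤(k−1) tuples, so N_k = 1 + N_{k-1}^2.
N_0 = 1
N_1 = 1 + 1^2 = 2
N_2 = 1 + 2^2 = 5
So |H| = 5.
A ground atom is a predicate applied to a tuple of terms from H, so the count is the sum over predicates of |H|^arity:
  Q: 5^2 = 25
Total ground atoms: 25.

25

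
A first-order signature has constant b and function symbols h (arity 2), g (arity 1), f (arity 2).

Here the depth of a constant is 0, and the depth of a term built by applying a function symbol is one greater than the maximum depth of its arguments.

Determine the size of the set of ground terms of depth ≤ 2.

Write N_k for the number of ground terms of depth ≤ k. A term of depth ≤ k is either a constant or a function symbol applied to arguments of depth ≤ k−1, so N_k = 1 + N_{k-1}^2 + N_{k-1} + N_{k-1}^2.
N_0 = 1
N_1 = 1 + 1^2 + 1 + 1^2 = 4
N_2 = 1 + 4^2 + 4 + 4^2 = 37

37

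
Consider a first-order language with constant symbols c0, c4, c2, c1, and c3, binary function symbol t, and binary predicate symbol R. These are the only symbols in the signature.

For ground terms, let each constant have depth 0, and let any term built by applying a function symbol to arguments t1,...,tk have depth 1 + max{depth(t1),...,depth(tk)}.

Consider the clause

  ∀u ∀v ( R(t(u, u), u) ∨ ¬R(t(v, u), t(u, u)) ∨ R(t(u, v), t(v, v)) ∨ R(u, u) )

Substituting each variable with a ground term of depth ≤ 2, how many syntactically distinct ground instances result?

819025

Ground terms of depth ≤ 2:
  Write N_k for the number of ground terms of depth ≤ k. A term of depth ≤ k is either a constant or a function symbol applied to arguments of depth ≤ k−1, so N_k = 5 + N_{k-1}^2.
  N_0 = 5
  N_1 = 5 + 5^2 = 30
  N_2 = 5 + 30^2 = 905
So there are 905 ground terms available for substitution.
There are 2 variables to instantiate (u, v), each occurring in at least one literal, so different choices give different ground instances.
Number of ground instances = 905^2 = 819025.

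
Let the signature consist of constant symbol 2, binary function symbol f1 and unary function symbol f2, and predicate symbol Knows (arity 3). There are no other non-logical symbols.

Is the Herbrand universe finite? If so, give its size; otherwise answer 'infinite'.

infinite

The signature has at least one function symbol (f1, arity 2) and at least one constant (2).
Iterating f1 gives infinitely many distinct ground terms: 2, f1(2, 2), f1(f1(2, 2), f1(2, 2)), ...
So the Herbrand universe is infinite.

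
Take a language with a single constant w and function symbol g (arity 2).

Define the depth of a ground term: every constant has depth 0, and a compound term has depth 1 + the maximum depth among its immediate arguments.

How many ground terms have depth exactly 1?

Count level by level. With function symbols g/2, the terms of depth ≤ k are the 1 constant together with each function applied to depth-≤(k−1) tuples, so N_k = 1 + N_{k-1}^2.
N_0 = 1
N_1 = 1 + 1^2 = 2
Terms of depth exactly 1: N_1 − N_0 = 2 − 1 = 1.

1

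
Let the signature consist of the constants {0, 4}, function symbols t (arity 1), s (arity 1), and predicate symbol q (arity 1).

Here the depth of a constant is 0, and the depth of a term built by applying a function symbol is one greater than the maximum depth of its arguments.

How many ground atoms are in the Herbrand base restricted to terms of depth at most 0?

First count ground terms of depth ≤ 0.
Let N_k = |{terms of depth ≤ k}|. Then N_0 = 2 and N_k = 2 + N_{k-1} + N_{k-1} for k ≥ 1 (one summand per function symbol, arity giving the exponent).
N_0 = 2
Explicitly: 0, 4.
So |H| = 2.
A ground atom is a predicate applied to a tuple of terms from H, so the count is the sum over predicates of |H|^arity:
  q: 2
Total ground atoms: 2.

2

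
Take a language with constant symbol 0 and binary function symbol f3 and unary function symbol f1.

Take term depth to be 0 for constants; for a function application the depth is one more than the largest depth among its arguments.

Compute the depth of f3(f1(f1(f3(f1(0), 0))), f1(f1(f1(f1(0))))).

depth(f1(0)) = 1 + depth(0) = 1 + 0 = 1
depth(f3(f1(0), 0)) = 1 + max(1, 0) = 2
depth(f1(f3(f1(0), 0))) = 1 + depth(f3(f1(0), 0)) = 1 + 2 = 3
depth(f1(f1(f3(f1(0), 0)))) = 1 + depth(f1(f3(f1(0), 0))) = 1 + 3 = 4
depth(f1(f1(0))) = 1 + depth(f1(0)) = 1 + 1 = 2
depth(f1(f1(f1(0)))) = 1 + depth(f1(f1(0))) = 1 + 2 = 3
depth(f1(f1(f1(f1(0))))) = 1 + depth(f1(f1(f1(0)))) = 1 + 3 = 4
depth(f3(f1(f1(f3(f1(0), 0))), f1(f1(f1(f1(0)))))) = 1 + max(4, 4) = 5

5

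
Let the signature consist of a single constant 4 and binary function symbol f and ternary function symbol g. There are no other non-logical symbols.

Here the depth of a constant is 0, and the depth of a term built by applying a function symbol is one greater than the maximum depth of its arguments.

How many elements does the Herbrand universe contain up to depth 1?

3

Let N_k count ground terms of depth at most k. Each non-constant term of depth ≤ k is some function symbol applied to depth-≤(k−1) arguments, giving N_k = 1 + N_{k-1}^2 + N_{k-1}^3.
N_0 = 1
N_1 = 1 + 1^2 + 1^3 = 3
Explicitly: 4, f(4, 4), g(4, 4, 4).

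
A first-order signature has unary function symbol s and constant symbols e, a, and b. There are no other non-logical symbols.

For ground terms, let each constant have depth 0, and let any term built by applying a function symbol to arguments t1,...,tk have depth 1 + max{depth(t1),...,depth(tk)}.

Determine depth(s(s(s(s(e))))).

depth(s(e)) = 1 + depth(e) = 1 + 0 = 1
depth(s(s(e))) = 1 + depth(s(e)) = 1 + 1 = 2
depth(s(s(s(e)))) = 1 + depth(s(s(e))) = 1 + 2 = 3
depth(s(s(s(s(e))))) = 1 + depth(s(s(s(e)))) = 1 + 3 = 4

4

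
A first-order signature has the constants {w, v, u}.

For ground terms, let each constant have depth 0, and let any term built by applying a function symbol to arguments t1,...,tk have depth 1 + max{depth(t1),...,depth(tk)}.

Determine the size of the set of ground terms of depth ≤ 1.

With no function symbols every ground term is a constant, so there are exactly 3 ground terms at every depth bound.
N_0 = 3
N_1 = 3

3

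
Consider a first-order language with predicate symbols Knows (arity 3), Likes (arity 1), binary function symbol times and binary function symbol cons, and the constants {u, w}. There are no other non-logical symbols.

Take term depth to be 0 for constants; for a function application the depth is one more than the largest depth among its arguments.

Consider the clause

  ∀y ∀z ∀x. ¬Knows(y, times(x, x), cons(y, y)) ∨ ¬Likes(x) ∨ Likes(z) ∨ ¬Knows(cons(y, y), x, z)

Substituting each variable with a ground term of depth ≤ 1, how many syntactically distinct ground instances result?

1000

Ground terms of depth ≤ 1:
  If N_k denotes the number of depth-≤k ground terms, the 2 constants give N_0 = 2, and each function symbol of arity r contributes N_{k-1}^r new terms at level k: N_k = 2 + N_{k-1}^2 + N_{k-1}^2.
  N_0 = 2
  N_1 = 2 + 2^2 + 2^2 = 10
  Explicitly: u, w, times(u, u), times(u, w), times(w, u), times(w, w), cons(u, u), cons(u, w), cons(w, u), cons(w, w).
So there are 10 ground terms available for substitution.
The clause has 3 distinct variables (y, z, x), each appearing in the body. In the free term algebra distinct substitutions yield syntactically distinct ground instances.
Number of ground instances = 10^3 = 1000.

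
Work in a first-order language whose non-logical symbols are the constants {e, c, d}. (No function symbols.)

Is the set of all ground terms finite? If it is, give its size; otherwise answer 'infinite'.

3

There are no function symbols, so every ground term is one of the 3 constants.
The Herbrand universe is {e, c, d}, which is finite with 3 elements.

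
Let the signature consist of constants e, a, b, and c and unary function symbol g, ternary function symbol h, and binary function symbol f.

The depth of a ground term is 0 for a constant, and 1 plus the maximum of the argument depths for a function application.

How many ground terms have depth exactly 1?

84

If N_k denotes the number of depth-≤k ground terms, the 4 constants give N_0 = 4, and each function symbol of arity r contributes N_{k-1}^r new terms at level k: N_k = 4 + N_{k-1} + N_{k-1}^3 + N_{k-1}^2.
N_0 = 4
N_1 = 4 + 4 + 4^3 + 4^2 = 88
Terms of depth exactly 1: N_1 − N_0 = 88 − 4 = 84.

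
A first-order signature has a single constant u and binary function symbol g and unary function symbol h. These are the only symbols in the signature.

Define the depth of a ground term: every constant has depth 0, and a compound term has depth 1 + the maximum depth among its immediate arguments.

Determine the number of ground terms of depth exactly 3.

170

If N_k denotes the number of depth-≤k ground terms, the 1 constant gives N_0 = 1, and each function symbol of arity r contributes N_{k-1}^r new terms at level k: N_k = 1 + N_{k-1}^2 + N_{k-1}.
N_0 = 1
N_1 = 1 + 1^2 + 1 = 3
N_2 = 1 + 3^2 + 3 = 13
N_3 = 1 + 13^2 + 13 = 183
Terms of depth exactly 3: N_3 − N_2 = 183 − 13 = 170.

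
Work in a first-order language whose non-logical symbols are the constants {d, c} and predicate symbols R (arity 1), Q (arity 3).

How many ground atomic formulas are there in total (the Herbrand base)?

With no function symbols, the Herbrand universe is just the 2 constants.
Ground atoms per predicate: R: 2, Q: 2^3 = 8.
Herbrand base size = 2 + 8 = 10.

10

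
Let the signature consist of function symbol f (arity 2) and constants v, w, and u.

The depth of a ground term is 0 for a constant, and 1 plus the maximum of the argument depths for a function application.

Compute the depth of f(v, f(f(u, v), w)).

3

depth(f(u, v)) = 1 + max(0, 0) = 1
depth(f(f(u, v), w)) = 1 + max(1, 0) = 2
depth(f(v, f(f(u, v), w))) = 1 + max(0, 2) = 3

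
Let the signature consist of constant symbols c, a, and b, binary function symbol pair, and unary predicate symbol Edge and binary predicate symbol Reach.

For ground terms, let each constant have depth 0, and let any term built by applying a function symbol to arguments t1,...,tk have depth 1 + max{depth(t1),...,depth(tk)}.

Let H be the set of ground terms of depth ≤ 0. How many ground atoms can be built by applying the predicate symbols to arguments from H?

First count ground terms of depth ≤ 0.
Let N_k count ground terms of depth at most k. Each non-constant term of depth ≤ k is some function symbol applied to depth-≤(k−1) arguments, giving N_k = 3 + N_{k-1}^2.
N_0 = 3
Explicitly: c, a, b.
So |H| = 3.
Each predicate of arity r yields |H|^r ground atoms (one per choice of an r-tuple from H):
  Edge: 3;  Reach: 3^2 = 9
Total ground atoms: 3 + 9 = 12.

12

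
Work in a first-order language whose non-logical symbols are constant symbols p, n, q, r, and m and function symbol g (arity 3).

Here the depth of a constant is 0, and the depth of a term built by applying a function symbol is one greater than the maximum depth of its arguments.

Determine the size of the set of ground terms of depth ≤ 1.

130

Let N_k count ground terms of depth at most k. Each non-constant term of depth ≤ k is some function symbol applied to depth-≤(k−1) arguments, giving N_k = 5 + N_{k-1}^3.
N_0 = 5
N_1 = 5 + 5^3 = 130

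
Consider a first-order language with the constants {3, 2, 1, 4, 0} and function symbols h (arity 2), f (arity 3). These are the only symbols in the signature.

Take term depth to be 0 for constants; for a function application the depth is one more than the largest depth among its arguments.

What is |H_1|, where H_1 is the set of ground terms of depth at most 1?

155

Count level by level. With function symbols h/2, f/3, the terms of depth ≤ k are the 5 constants together with each function applied to depth-≤(k−1) tuples, so N_k = 5 + N_{k-1}^2 + N_{k-1}^3.
N_0 = 5
N_1 = 5 + 5^2 + 5^3 = 155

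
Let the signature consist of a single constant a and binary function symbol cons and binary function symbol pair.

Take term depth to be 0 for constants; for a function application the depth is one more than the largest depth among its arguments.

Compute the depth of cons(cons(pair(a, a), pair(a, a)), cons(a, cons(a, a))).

3

depth(pair(a, a)) = 1 + max(0, 0) = 1
depth(cons(pair(a, a), pair(a, a))) = 1 + max(1, 1) = 2
depth(cons(a, a)) = 1 + max(0, 0) = 1
depth(cons(a, cons(a, a))) = 1 + max(0, 1) = 2
depth(cons(cons(pair(a, a), pair(a, a)), cons(a, cons(a, a)))) = 1 + max(2, 2) = 3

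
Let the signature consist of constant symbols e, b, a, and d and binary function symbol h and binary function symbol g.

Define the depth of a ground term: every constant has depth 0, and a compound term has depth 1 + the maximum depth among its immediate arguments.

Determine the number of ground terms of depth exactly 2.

Let N_k = |{terms of depth ≤ k}|. Then N_0 = 4 and N_k = 4 + N_{k-1}^2 + N_{k-1}^2 for k ≥ 1 (one summand per function symbol, arity giving the exponent).
N_0 = 4
N_1 = 4 + 4^2 + 4^2 = 36
N_2 = 4 + 36^2 + 36^2 = 2596
Terms of depth exactly 2: N_2 − N_1 = 2596 − 36 = 2560.

2560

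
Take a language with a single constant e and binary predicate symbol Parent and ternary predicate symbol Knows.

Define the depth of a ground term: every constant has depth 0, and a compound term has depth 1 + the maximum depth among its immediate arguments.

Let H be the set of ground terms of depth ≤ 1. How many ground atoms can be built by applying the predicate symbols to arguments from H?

2

First count ground terms of depth ≤ 1.
With no function symbols every ground term is a constant, so there is exactly 1 ground term at every depth bound.
N_0 = 1
N_1 = 1
So |H| = 1.
A ground atom is a predicate applied to a tuple of terms from H, so the count is the sum over predicates of |H|^arity:
  Parent: 1^2 = 1;  Knows: 1^3 = 1
Total ground atoms: 1 + 1 = 2.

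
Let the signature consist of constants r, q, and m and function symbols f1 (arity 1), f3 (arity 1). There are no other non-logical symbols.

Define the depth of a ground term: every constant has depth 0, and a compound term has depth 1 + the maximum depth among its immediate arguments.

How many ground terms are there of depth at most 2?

If N_k denotes the number of depth-≤k ground terms, the 3 constants give N_0 = 3, and each function symbol of arity r contributes N_{k-1}^r new terms at level k: N_k = 3 + N_{k-1} + N_{k-1}.
N_0 = 3
N_1 = 3 + 3 + 3 = 9
N_2 = 3 + 9 + 9 = 21

21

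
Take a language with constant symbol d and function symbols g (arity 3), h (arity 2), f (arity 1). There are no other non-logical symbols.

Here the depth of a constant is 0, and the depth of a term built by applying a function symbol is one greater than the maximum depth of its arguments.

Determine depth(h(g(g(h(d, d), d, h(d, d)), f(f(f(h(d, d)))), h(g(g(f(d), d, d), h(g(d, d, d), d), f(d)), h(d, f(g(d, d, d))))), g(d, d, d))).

depth(h(d, d)) = 1 + max(0, 0) = 1
depth(g(h(d, d), d, h(d, d))) = 1 + max(1, 0, 1) = 2
depth(f(h(d, d))) = 1 + depth(h(d, d)) = 1 + 1 = 2
depth(f(f(h(d, d)))) = 1 + depth(f(h(d, d))) = 1 + 2 = 3
depth(f(f(f(h(d, d))))) = 1 + depth(f(f(h(d, d)))) = 1 + 3 = 4
depth(f(d)) = 1 + depth(d) = 1 + 0 = 1
depth(g(f(d), d, d)) = 1 + max(1, 0, 0) = 2
depth(g(d, d, d)) = 1 + max(0, 0, 0) = 1
depth(h(g(d, d, d), d)) = 1 + max(1, 0) = 2
depth(g(g(f(d), d, d), h(g(d, d, d), d), f(d))) = 1 + max(2, 2, 1) = 3
depth(f(g(d, d, d))) = 1 + depth(g(d, d, d)) = 1 + 1 = 2
depth(h(d, f(g(d, d, d)))) = 1 + max(0, 2) = 3
depth(h(g(g(f(d), d, d), h(g(d, d, d), d), f(d)), h(d, f(g(d, d, d))))) = 1 + max(3, 3) = 4
depth(g(g(h(d, d), d, h(d, d)), f(f(f(h(d, d)))), h(g(g(f(d), d, d), h(g(d, d, d), d), f(d)), h(d, f(g(d, d, d)))))) = 1 + max(2, 4, 4) = 5
depth(h(g(g(h(d, d), d, h(d, d)), f(f(f(h(d, d)))), h(g(g(f(d), d, d), h(g(d, d, d), d), f(d)), h(d, f(g(d, d, d))))), g(d, d, d))) = 1 + max(5, 1) = 6

6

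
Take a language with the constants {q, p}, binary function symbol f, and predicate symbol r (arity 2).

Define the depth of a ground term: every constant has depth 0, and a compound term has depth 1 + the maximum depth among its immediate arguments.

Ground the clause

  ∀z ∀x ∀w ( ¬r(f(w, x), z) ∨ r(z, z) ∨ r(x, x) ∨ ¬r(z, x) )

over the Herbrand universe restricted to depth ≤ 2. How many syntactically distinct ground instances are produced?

Ground terms of depth ≤ 2:
  Let N_k = |{terms of depth ≤ k}|. Then N_0 = 2 and N_k = 2 + N_{k-1}^2 for k ≥ 1 (one summand per function symbol, arity giving the exponent).
  N_0 = 2
  N_1 = 2 + 2^2 = 6
  N_2 = 2 + 6^2 = 38
So there are 38 ground terms available for substitution.
There are 3 variables to instantiate (z, x, w), each occurring in at least one literal, so different choices give different ground instances.
Number of ground instances = 38^3 = 54872.

54872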